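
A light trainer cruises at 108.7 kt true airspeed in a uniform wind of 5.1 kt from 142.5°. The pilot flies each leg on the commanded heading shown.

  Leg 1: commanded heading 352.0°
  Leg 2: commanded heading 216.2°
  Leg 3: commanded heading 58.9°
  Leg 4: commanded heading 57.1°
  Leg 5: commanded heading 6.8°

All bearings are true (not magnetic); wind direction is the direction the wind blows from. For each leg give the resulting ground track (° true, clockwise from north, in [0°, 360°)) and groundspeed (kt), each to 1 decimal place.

Leg 1: heading 352.0°; drift -1.3° → track 350.7°, groundspeed 113.2 kt
Leg 2: heading 216.2°; drift +2.6° → track 218.8°, groundspeed 107.4 kt
Leg 3: heading 58.9°; drift -2.7° → track 56.2°, groundspeed 108.3 kt
Leg 4: heading 57.1°; drift -2.7° → track 54.4°, groundspeed 108.4 kt
Leg 5: heading 6.8°; drift -1.8° → track 5.0°, groundspeed 112.4 kt

Leg 1: track=350.7°, groundspeed=113.2 kt
Leg 2: track=218.8°, groundspeed=107.4 kt
Leg 3: track=56.2°, groundspeed=108.3 kt
Leg 4: track=54.4°, groundspeed=108.4 kt
Leg 5: track=5.0°, groundspeed=112.4 kt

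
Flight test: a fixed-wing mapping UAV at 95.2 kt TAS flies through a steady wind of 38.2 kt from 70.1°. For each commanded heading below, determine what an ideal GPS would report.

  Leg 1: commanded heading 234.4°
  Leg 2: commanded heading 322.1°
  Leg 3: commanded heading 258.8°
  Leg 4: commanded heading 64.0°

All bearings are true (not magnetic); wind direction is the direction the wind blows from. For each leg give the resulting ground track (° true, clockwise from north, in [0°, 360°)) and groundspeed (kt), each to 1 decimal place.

Leg 1: track=238.9°, groundspeed=132.4 kt
Leg 2: track=303.3°, groundspeed=113.0 kt
Leg 3: track=256.3°, groundspeed=133.1 kt
Leg 4: track=59.9°, groundspeed=57.4 kt

Leg 1: heading 234.4°; drift +4.5° → track 238.9°, groundspeed 132.4 kt
Leg 2: heading 322.1°; drift -18.8° → track 303.3°, groundspeed 113.0 kt
Leg 3: heading 258.8°; drift -2.5° → track 256.3°, groundspeed 133.1 kt
Leg 4: heading 64.0°; drift -4.1° → track 59.9°, groundspeed 57.4 kt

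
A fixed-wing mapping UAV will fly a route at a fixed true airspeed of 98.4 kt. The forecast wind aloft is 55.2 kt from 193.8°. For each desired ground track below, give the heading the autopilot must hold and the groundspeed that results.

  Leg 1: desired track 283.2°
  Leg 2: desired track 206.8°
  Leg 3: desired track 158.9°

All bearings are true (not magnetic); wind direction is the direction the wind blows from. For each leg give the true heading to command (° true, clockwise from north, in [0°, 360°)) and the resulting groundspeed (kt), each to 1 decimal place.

Leg 1: desired track 283.2°; wind correction -34.1° → command heading 249.1°, groundspeed 80.9 kt
Leg 2: desired track 206.8°; wind correction -7.2° → command heading 199.6°, groundspeed 43.8 kt
Leg 3: desired track 158.9°; wind correction +18.7° → command heading 177.6°, groundspeed 47.9 kt

Leg 1: heading=249.1°, groundspeed=80.9 kt
Leg 2: heading=199.6°, groundspeed=43.8 kt
Leg 3: heading=177.6°, groundspeed=47.9 kt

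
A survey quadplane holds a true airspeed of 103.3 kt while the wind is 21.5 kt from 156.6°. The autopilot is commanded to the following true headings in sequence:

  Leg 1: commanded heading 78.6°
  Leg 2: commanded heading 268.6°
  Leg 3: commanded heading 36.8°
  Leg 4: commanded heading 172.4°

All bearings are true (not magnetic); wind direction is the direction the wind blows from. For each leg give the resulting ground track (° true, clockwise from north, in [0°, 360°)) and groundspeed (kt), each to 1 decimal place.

Leg 1: track=66.6°, groundspeed=101.0 kt
Leg 2: track=278.7°, groundspeed=113.1 kt
Leg 3: track=27.5°, groundspeed=115.5 kt
Leg 4: track=176.5°, groundspeed=82.8 kt

Leg 1: heading 78.6°; drift -12.0° → track 66.6°, groundspeed 101.0 kt
Leg 2: heading 268.6°; drift +10.1° → track 278.7°, groundspeed 113.1 kt
Leg 3: heading 36.8°; drift -9.3° → track 27.5°, groundspeed 115.5 kt
Leg 4: heading 172.4°; drift +4.1° → track 176.5°, groundspeed 82.8 kt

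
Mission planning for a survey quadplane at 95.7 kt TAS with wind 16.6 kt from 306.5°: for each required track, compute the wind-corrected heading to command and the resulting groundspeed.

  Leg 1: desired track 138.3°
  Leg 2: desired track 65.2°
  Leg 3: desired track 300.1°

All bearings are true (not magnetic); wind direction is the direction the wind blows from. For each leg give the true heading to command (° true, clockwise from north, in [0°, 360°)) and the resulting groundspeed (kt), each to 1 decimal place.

Leg 1: heading=140.3°, groundspeed=111.9 kt
Leg 2: heading=56.4°, groundspeed=102.6 kt
Leg 3: heading=301.2°, groundspeed=79.2 kt

Leg 1: desired track 138.3°; wind correction +2.0° → command heading 140.3°, groundspeed 111.9 kt
Leg 2: desired track 65.2°; wind correction -8.8° → command heading 56.4°, groundspeed 102.6 kt
Leg 3: desired track 300.1°; wind correction +1.1° → command heading 301.2°, groundspeed 79.2 kt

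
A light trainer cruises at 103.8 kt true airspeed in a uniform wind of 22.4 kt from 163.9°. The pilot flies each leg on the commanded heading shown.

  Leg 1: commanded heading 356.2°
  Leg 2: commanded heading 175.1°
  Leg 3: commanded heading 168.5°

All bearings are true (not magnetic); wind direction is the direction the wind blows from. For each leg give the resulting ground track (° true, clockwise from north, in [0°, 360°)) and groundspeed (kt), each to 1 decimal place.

Leg 1: track=354.0°, groundspeed=125.8 kt
Leg 2: track=178.1°, groundspeed=81.9 kt
Leg 3: track=169.8°, groundspeed=81.5 kt

Leg 1: heading 356.2°; drift -2.2° → track 354.0°, groundspeed 125.8 kt
Leg 2: heading 175.1°; drift +3.0° → track 178.1°, groundspeed 81.9 kt
Leg 3: heading 168.5°; drift +1.3° → track 169.8°, groundspeed 81.5 kt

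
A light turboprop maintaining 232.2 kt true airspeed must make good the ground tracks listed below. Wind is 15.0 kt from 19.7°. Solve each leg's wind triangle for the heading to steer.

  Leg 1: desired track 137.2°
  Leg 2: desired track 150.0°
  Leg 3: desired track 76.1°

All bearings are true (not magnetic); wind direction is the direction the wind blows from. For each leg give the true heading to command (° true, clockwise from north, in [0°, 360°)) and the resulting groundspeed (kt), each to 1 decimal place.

Leg 1: desired track 137.2°; wind correction -3.3° → command heading 133.9°, groundspeed 238.7 kt
Leg 2: desired track 150.0°; wind correction -2.8° → command heading 147.2°, groundspeed 241.6 kt
Leg 3: desired track 76.1°; wind correction -3.1° → command heading 73.0°, groundspeed 223.6 kt

Leg 1: heading=133.9°, groundspeed=238.7 kt
Leg 2: heading=147.2°, groundspeed=241.6 kt
Leg 3: heading=73.0°, groundspeed=223.6 kt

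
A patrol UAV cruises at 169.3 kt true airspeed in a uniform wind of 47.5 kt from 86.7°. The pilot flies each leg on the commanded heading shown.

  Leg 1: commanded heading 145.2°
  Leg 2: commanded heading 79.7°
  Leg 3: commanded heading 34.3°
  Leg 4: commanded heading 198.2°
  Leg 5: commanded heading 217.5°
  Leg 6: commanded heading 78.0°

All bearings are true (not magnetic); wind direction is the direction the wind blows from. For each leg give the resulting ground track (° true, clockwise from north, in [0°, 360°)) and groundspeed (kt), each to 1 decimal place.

Leg 1: heading 145.2°; drift +15.7° → track 160.9°, groundspeed 150.1 kt
Leg 2: heading 79.7°; drift -2.7° → track 77.0°, groundspeed 122.3 kt
Leg 3: heading 34.3°; drift -15.0° → track 19.3°, groundspeed 145.3 kt
Leg 4: heading 198.2°; drift +13.3° → track 211.5°, groundspeed 191.9 kt
Leg 5: heading 217.5°; drift +10.2° → track 227.7°, groundspeed 203.5 kt
Leg 6: heading 78.0°; drift -3.4° → track 74.6°, groundspeed 122.6 kt

Leg 1: track=160.9°, groundspeed=150.1 kt
Leg 2: track=77.0°, groundspeed=122.3 kt
Leg 3: track=19.3°, groundspeed=145.3 kt
Leg 4: track=211.5°, groundspeed=191.9 kt
Leg 5: track=227.7°, groundspeed=203.5 kt
Leg 6: track=74.6°, groundspeed=122.6 kt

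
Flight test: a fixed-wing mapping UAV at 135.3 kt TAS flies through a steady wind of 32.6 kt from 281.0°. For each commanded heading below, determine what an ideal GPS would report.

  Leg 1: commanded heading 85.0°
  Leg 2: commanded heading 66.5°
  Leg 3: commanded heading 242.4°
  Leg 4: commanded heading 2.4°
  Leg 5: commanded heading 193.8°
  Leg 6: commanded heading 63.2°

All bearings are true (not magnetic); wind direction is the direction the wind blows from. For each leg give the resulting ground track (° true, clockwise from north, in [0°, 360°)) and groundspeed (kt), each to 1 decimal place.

Leg 1: track=88.1°, groundspeed=166.9 kt
Leg 2: track=73.0°, groundspeed=163.2 kt
Leg 3: track=231.9°, groundspeed=111.7 kt
Leg 4: track=16.3°, groundspeed=134.3 kt
Leg 5: track=180.1°, groundspeed=137.6 kt
Leg 6: track=70.3°, groundspeed=162.3 kt

Leg 1: heading 85.0°; drift +3.1° → track 88.1°, groundspeed 166.9 kt
Leg 2: heading 66.5°; drift +6.5° → track 73.0°, groundspeed 163.2 kt
Leg 3: heading 242.4°; drift -10.5° → track 231.9°, groundspeed 111.7 kt
Leg 4: heading 2.4°; drift +13.9° → track 16.3°, groundspeed 134.3 kt
Leg 5: heading 193.8°; drift -13.7° → track 180.1°, groundspeed 137.6 kt
Leg 6: heading 63.2°; drift +7.1° → track 70.3°, groundspeed 162.3 kt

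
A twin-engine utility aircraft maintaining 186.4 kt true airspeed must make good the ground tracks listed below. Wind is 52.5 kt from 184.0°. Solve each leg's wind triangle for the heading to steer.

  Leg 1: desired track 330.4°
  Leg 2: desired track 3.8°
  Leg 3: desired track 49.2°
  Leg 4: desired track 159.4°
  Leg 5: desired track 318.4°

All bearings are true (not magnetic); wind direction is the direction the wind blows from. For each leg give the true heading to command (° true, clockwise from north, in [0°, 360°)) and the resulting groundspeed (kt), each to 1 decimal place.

Leg 1: heading=321.4°, groundspeed=227.9 kt
Leg 2: heading=3.7°, groundspeed=238.9 kt
Leg 3: heading=60.7°, groundspeed=219.6 kt
Leg 4: heading=166.1°, groundspeed=137.4 kt
Leg 5: heading=306.8°, groundspeed=219.3 kt

Leg 1: desired track 330.4°; wind correction -9.0° → command heading 321.4°, groundspeed 227.9 kt
Leg 2: desired track 3.8°; wind correction -0.1° → command heading 3.7°, groundspeed 238.9 kt
Leg 3: desired track 49.2°; wind correction +11.5° → command heading 60.7°, groundspeed 219.6 kt
Leg 4: desired track 159.4°; wind correction +6.7° → command heading 166.1°, groundspeed 137.4 kt
Leg 5: desired track 318.4°; wind correction -11.6° → command heading 306.8°, groundspeed 219.3 kt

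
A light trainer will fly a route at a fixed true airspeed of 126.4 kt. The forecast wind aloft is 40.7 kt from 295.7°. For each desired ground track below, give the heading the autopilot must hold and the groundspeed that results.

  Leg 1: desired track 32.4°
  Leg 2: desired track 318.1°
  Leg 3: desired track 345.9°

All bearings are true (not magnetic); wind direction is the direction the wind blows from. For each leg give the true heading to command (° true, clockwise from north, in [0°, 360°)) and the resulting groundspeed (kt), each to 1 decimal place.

Leg 1: desired track 32.4°; wind correction -18.7° → command heading 13.7°, groundspeed 124.5 kt
Leg 2: desired track 318.1°; wind correction -7.0° → command heading 311.1°, groundspeed 87.8 kt
Leg 3: desired track 345.9°; wind correction -14.3° → command heading 331.6°, groundspeed 96.4 kt

Leg 1: heading=13.7°, groundspeed=124.5 kt
Leg 2: heading=311.1°, groundspeed=87.8 kt
Leg 3: heading=331.6°, groundspeed=96.4 kt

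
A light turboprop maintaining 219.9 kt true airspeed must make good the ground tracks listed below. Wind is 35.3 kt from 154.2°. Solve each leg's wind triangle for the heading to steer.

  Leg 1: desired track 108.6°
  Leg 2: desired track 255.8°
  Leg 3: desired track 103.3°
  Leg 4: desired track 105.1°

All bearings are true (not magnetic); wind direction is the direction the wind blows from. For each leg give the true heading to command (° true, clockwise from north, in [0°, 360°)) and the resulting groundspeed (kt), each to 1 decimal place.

Leg 1: desired track 108.6°; wind correction +6.6° → command heading 115.2°, groundspeed 193.8 kt
Leg 2: desired track 255.8°; wind correction -9.0° → command heading 246.8°, groundspeed 224.3 kt
Leg 3: desired track 103.3°; wind correction +7.2° → command heading 110.5°, groundspeed 195.9 kt
Leg 4: desired track 105.1°; wind correction +7.0° → command heading 112.1°, groundspeed 195.2 kt

Leg 1: heading=115.2°, groundspeed=193.8 kt
Leg 2: heading=246.8°, groundspeed=224.3 kt
Leg 3: heading=110.5°, groundspeed=195.9 kt
Leg 4: heading=112.1°, groundspeed=195.2 kt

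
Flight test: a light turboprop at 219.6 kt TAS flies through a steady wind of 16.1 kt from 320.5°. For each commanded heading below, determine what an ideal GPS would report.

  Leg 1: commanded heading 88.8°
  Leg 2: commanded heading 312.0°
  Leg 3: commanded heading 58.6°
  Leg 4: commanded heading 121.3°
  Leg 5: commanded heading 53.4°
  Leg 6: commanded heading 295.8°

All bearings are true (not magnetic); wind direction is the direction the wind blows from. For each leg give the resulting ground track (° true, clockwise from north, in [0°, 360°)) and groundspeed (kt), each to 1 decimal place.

Leg 1: heading 88.8°; drift +3.2° → track 92.0°, groundspeed 229.9 kt
Leg 2: heading 312.0°; drift -0.7° → track 311.3°, groundspeed 203.7 kt
Leg 3: heading 58.6°; drift +4.1° → track 62.7°, groundspeed 222.4 kt
Leg 4: heading 121.3°; drift +1.3° → track 122.6°, groundspeed 234.9 kt
Leg 5: heading 53.4°; drift +4.2° → track 57.6°, groundspeed 221.0 kt
Leg 6: heading 295.8°; drift -1.9° → track 293.9°, groundspeed 205.1 kt

Leg 1: track=92.0°, groundspeed=229.9 kt
Leg 2: track=311.3°, groundspeed=203.7 kt
Leg 3: track=62.7°, groundspeed=222.4 kt
Leg 4: track=122.6°, groundspeed=234.9 kt
Leg 5: track=57.6°, groundspeed=221.0 kt
Leg 6: track=293.9°, groundspeed=205.1 kt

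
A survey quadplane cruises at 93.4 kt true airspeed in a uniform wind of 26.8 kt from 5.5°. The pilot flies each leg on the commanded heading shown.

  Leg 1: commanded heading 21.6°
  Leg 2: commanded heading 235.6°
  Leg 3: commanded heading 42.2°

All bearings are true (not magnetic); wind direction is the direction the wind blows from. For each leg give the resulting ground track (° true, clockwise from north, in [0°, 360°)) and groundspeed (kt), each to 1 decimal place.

Leg 1: heading 21.6°; drift +6.3° → track 27.9°, groundspeed 68.1 kt
Leg 2: heading 235.6°; drift -10.5° → track 225.1°, groundspeed 112.5 kt
Leg 3: heading 42.2°; drift +12.6° → track 54.8°, groundspeed 73.7 kt

Leg 1: track=27.9°, groundspeed=68.1 kt
Leg 2: track=225.1°, groundspeed=112.5 kt
Leg 3: track=54.8°, groundspeed=73.7 kt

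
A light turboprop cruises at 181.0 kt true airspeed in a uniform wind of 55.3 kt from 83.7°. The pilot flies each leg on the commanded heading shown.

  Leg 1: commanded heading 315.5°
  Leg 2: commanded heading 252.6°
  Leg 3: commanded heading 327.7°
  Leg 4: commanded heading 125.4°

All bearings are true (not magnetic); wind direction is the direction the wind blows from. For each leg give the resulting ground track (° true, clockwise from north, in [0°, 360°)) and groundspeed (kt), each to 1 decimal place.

Leg 1: track=304.1°, groundspeed=219.5 kt
Leg 2: track=255.2°, groundspeed=235.5 kt
Leg 3: track=314.1°, groundspeed=211.2 kt
Leg 4: track=140.2°, groundspeed=144.5 kt

Leg 1: heading 315.5°; drift -11.4° → track 304.1°, groundspeed 219.5 kt
Leg 2: heading 252.6°; drift +2.6° → track 255.2°, groundspeed 235.5 kt
Leg 3: heading 327.7°; drift -13.6° → track 314.1°, groundspeed 211.2 kt
Leg 4: heading 125.4°; drift +14.8° → track 140.2°, groundspeed 144.5 kt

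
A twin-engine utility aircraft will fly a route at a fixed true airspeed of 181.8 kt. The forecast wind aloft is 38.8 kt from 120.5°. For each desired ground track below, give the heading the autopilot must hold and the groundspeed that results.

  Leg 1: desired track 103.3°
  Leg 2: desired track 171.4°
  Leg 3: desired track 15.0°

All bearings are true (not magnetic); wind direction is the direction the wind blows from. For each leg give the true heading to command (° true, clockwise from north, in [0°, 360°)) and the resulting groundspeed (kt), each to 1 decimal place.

Leg 1: desired track 103.3°; wind correction +3.6° → command heading 106.9°, groundspeed 144.4 kt
Leg 2: desired track 171.4°; wind correction -9.5° → command heading 161.9°, groundspeed 154.8 kt
Leg 3: desired track 15.0°; wind correction +11.9° → command heading 26.9°, groundspeed 188.3 kt

Leg 1: heading=106.9°, groundspeed=144.4 kt
Leg 2: heading=161.9°, groundspeed=154.8 kt
Leg 3: heading=26.9°, groundspeed=188.3 kt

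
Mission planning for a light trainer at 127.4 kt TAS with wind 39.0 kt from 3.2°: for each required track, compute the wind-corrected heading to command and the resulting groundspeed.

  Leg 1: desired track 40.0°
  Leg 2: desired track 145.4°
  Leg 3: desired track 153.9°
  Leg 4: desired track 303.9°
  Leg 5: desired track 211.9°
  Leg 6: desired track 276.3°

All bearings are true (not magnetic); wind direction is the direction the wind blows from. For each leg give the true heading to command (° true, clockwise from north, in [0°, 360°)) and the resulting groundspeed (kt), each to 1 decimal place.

Leg 1: heading=29.4°, groundspeed=94.0 kt
Leg 2: heading=134.6°, groundspeed=156.0 kt
Leg 3: heading=145.3°, groundspeed=160.0 kt
Leg 4: heading=319.2°, groundspeed=103.0 kt
Leg 5: heading=220.4°, groundspeed=160.2 kt
Leg 6: heading=294.1°, groundspeed=119.2 kt

Leg 1: desired track 40.0°; wind correction -10.6° → command heading 29.4°, groundspeed 94.0 kt
Leg 2: desired track 145.4°; wind correction -10.8° → command heading 134.6°, groundspeed 156.0 kt
Leg 3: desired track 153.9°; wind correction -8.6° → command heading 145.3°, groundspeed 160.0 kt
Leg 4: desired track 303.9°; wind correction +15.3° → command heading 319.2°, groundspeed 103.0 kt
Leg 5: desired track 211.9°; wind correction +8.5° → command heading 220.4°, groundspeed 160.2 kt
Leg 6: desired track 276.3°; wind correction +17.8° → command heading 294.1°, groundspeed 119.2 kt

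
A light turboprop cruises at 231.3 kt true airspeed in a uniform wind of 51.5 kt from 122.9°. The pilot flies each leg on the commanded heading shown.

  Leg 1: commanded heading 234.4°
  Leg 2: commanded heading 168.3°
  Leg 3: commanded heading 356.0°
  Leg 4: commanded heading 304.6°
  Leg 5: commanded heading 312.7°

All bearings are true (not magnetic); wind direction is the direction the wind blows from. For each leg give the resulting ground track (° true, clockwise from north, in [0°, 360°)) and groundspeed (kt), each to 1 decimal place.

Leg 1: track=245.2°, groundspeed=254.7 kt
Leg 2: track=178.9°, groundspeed=198.6 kt
Leg 3: track=347.1°, groundspeed=265.4 kt
Leg 4: track=304.3°, groundspeed=282.8 kt
Leg 5: track=310.9°, groundspeed=282.2 kt

Leg 1: heading 234.4°; drift +10.8° → track 245.2°, groundspeed 254.7 kt
Leg 2: heading 168.3°; drift +10.6° → track 178.9°, groundspeed 198.6 kt
Leg 3: heading 356.0°; drift -8.9° → track 347.1°, groundspeed 265.4 kt
Leg 4: heading 304.6°; drift -0.3° → track 304.3°, groundspeed 282.8 kt
Leg 5: heading 312.7°; drift -1.8° → track 310.9°, groundspeed 282.2 kt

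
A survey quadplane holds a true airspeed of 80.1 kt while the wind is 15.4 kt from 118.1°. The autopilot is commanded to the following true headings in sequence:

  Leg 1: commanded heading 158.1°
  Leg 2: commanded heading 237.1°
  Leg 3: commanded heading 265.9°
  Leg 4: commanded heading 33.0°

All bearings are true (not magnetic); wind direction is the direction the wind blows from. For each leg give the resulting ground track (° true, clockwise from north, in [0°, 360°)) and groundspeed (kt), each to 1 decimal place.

Leg 1: heading 158.1°; drift +8.2° → track 166.3°, groundspeed 69.0 kt
Leg 2: heading 237.1°; drift +8.7° → track 245.8°, groundspeed 88.6 kt
Leg 3: heading 265.9°; drift +5.0° → track 270.9°, groundspeed 93.5 kt
Leg 4: heading 33.0°; drift -11.0° → track 22.0°, groundspeed 80.3 kt

Leg 1: track=166.3°, groundspeed=69.0 kt
Leg 2: track=245.8°, groundspeed=88.6 kt
Leg 3: track=270.9°, groundspeed=93.5 kt
Leg 4: track=22.0°, groundspeed=80.3 kt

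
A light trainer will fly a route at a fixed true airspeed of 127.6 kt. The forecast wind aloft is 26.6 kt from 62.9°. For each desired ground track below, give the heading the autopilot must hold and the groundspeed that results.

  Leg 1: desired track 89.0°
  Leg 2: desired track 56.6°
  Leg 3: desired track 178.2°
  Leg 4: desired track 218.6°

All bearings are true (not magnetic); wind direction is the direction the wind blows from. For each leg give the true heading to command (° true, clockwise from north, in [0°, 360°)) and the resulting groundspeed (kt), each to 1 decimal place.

Leg 1: desired track 89.0°; wind correction -5.3° → command heading 83.7°, groundspeed 103.2 kt
Leg 2: desired track 56.6°; wind correction +1.3° → command heading 57.9°, groundspeed 101.1 kt
Leg 3: desired track 178.2°; wind correction -10.9° → command heading 167.3°, groundspeed 136.7 kt
Leg 4: desired track 218.6°; wind correction -4.9° → command heading 213.7°, groundspeed 151.4 kt

Leg 1: heading=83.7°, groundspeed=103.2 kt
Leg 2: heading=57.9°, groundspeed=101.1 kt
Leg 3: heading=167.3°, groundspeed=136.7 kt
Leg 4: heading=213.7°, groundspeed=151.4 kt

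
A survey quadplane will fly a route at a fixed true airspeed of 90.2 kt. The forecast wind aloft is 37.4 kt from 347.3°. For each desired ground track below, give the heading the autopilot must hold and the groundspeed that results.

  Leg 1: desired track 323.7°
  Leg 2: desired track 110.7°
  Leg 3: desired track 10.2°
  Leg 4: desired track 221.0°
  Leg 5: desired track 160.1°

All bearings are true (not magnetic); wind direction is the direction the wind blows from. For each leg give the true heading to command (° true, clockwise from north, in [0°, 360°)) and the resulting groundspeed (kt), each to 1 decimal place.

Leg 1: desired track 323.7°; wind correction +9.6° → command heading 333.3°, groundspeed 54.7 kt
Leg 2: desired track 110.7°; wind correction -20.3° → command heading 90.4°, groundspeed 105.2 kt
Leg 3: desired track 10.2°; wind correction -9.3° → command heading 0.9°, groundspeed 54.6 kt
Leg 4: desired track 221.0°; wind correction +19.5° → command heading 240.5°, groundspeed 107.2 kt
Leg 5: desired track 160.1°; wind correction -3.0° → command heading 157.1°, groundspeed 127.2 kt

Leg 1: heading=333.3°, groundspeed=54.7 kt
Leg 2: heading=90.4°, groundspeed=105.2 kt
Leg 3: heading=0.9°, groundspeed=54.6 kt
Leg 4: heading=240.5°, groundspeed=107.2 kt
Leg 5: heading=157.1°, groundspeed=127.2 kt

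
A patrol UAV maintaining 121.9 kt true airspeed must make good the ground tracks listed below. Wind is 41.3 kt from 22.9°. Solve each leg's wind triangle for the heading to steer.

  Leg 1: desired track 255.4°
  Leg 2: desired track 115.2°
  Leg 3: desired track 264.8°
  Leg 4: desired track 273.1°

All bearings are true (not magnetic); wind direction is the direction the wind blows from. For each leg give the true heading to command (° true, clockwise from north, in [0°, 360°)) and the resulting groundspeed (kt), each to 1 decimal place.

Leg 1: heading=271.0°, groundspeed=142.6 kt
Leg 2: heading=95.4°, groundspeed=116.4 kt
Leg 3: heading=282.2°, groundspeed=135.8 kt
Leg 4: heading=291.7°, groundspeed=129.5 kt

Leg 1: desired track 255.4°; wind correction +15.6° → command heading 271.0°, groundspeed 142.6 kt
Leg 2: desired track 115.2°; wind correction -19.8° → command heading 95.4°, groundspeed 116.4 kt
Leg 3: desired track 264.8°; wind correction +17.4° → command heading 282.2°, groundspeed 135.8 kt
Leg 4: desired track 273.1°; wind correction +18.6° → command heading 291.7°, groundspeed 129.5 kt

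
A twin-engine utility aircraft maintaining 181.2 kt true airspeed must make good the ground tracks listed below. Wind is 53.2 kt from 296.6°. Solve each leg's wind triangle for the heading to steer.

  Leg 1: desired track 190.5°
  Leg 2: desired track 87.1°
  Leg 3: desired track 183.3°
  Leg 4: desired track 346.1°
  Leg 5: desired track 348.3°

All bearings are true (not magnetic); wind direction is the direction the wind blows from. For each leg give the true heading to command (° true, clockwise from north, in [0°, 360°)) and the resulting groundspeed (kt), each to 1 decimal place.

Leg 1: heading=206.9°, groundspeed=188.6 kt
Leg 2: heading=78.8°, groundspeed=225.6 kt
Leg 3: heading=198.9°, groundspeed=195.5 kt
Leg 4: heading=333.2°, groundspeed=142.1 kt
Leg 5: heading=335.0°, groundspeed=143.4 kt

Leg 1: desired track 190.5°; wind correction +16.4° → command heading 206.9°, groundspeed 188.6 kt
Leg 2: desired track 87.1°; wind correction -8.3° → command heading 78.8°, groundspeed 225.6 kt
Leg 3: desired track 183.3°; wind correction +15.6° → command heading 198.9°, groundspeed 195.5 kt
Leg 4: desired track 346.1°; wind correction -12.9° → command heading 333.2°, groundspeed 142.1 kt
Leg 5: desired track 348.3°; wind correction -13.3° → command heading 335.0°, groundspeed 143.4 kt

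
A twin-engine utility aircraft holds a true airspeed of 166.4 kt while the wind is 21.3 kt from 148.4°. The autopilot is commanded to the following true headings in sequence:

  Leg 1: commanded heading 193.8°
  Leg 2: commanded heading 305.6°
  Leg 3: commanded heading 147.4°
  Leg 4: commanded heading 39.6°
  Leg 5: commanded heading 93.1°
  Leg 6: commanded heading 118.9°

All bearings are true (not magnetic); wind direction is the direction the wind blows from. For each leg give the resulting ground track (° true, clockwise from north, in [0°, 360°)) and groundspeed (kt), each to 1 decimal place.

Leg 1: track=199.5°, groundspeed=152.2 kt
Leg 2: track=308.1°, groundspeed=186.2 kt
Leg 3: track=147.3°, groundspeed=145.1 kt
Leg 4: track=33.0°, groundspeed=174.4 kt
Leg 5: track=86.6°, groundspeed=155.3 kt
Leg 6: track=114.8°, groundspeed=148.2 kt

Leg 1: heading 193.8°; drift +5.7° → track 199.5°, groundspeed 152.2 kt
Leg 2: heading 305.6°; drift +2.5° → track 308.1°, groundspeed 186.2 kt
Leg 3: heading 147.4°; drift -0.1° → track 147.3°, groundspeed 145.1 kt
Leg 4: heading 39.6°; drift -6.6° → track 33.0°, groundspeed 174.4 kt
Leg 5: heading 93.1°; drift -6.5° → track 86.6°, groundspeed 155.3 kt
Leg 6: heading 118.9°; drift -4.1° → track 114.8°, groundspeed 148.2 kt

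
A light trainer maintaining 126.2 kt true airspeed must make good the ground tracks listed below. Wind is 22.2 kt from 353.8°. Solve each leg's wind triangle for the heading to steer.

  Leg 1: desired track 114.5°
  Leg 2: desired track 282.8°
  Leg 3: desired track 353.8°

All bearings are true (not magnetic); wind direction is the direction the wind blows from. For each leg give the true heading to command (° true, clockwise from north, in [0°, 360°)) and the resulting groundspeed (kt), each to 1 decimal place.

Leg 1: desired track 114.5°; wind correction -8.7° → command heading 105.8°, groundspeed 136.1 kt
Leg 2: desired track 282.8°; wind correction +9.6° → command heading 292.4°, groundspeed 117.2 kt
Leg 3: desired track 353.8°; wind correction +0.0° → command heading 353.8°, groundspeed 104.0 kt

Leg 1: heading=105.8°, groundspeed=136.1 kt
Leg 2: heading=292.4°, groundspeed=117.2 kt
Leg 3: heading=353.8°, groundspeed=104.0 kt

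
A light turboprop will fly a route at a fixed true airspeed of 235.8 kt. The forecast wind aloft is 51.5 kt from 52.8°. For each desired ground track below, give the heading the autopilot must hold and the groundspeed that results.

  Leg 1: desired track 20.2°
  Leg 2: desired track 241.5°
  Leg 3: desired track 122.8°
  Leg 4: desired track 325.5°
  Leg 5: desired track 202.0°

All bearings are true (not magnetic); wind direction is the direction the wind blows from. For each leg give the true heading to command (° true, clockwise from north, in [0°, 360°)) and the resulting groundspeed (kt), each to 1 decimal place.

Leg 1: heading=27.0°, groundspeed=190.8 kt
Leg 2: heading=243.4°, groundspeed=286.6 kt
Leg 3: heading=111.0°, groundspeed=213.2 kt
Leg 4: heading=338.1°, groundspeed=227.7 kt
Leg 5: heading=195.6°, groundspeed=278.6 kt

Leg 1: desired track 20.2°; wind correction +6.8° → command heading 27.0°, groundspeed 190.8 kt
Leg 2: desired track 241.5°; wind correction +1.9° → command heading 243.4°, groundspeed 286.6 kt
Leg 3: desired track 122.8°; wind correction -11.8° → command heading 111.0°, groundspeed 213.2 kt
Leg 4: desired track 325.5°; wind correction +12.6° → command heading 338.1°, groundspeed 227.7 kt
Leg 5: desired track 202.0°; wind correction -6.4° → command heading 195.6°, groundspeed 278.6 kt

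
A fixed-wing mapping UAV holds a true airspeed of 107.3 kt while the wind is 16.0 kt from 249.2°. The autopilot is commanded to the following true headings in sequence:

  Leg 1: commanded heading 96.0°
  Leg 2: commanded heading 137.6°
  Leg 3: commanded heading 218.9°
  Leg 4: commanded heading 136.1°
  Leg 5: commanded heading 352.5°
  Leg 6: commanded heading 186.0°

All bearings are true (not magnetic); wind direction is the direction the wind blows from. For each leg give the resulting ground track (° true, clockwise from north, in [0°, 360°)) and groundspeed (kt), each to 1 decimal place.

Leg 1: track=92.6°, groundspeed=121.8 kt
Leg 2: track=130.1°, groundspeed=114.2 kt
Leg 3: track=214.0°, groundspeed=93.8 kt
Leg 4: track=128.7°, groundspeed=114.5 kt
Leg 5: track=0.5°, groundspeed=112.1 kt
Leg 6: track=177.9°, groundspeed=101.1 kt

Leg 1: heading 96.0°; drift -3.4° → track 92.6°, groundspeed 121.8 kt
Leg 2: heading 137.6°; drift -7.5° → track 130.1°, groundspeed 114.2 kt
Leg 3: heading 218.9°; drift -4.9° → track 214.0°, groundspeed 93.8 kt
Leg 4: heading 136.1°; drift -7.4° → track 128.7°, groundspeed 114.5 kt
Leg 5: heading 352.5°; drift +8.0° → track 0.5°, groundspeed 112.1 kt
Leg 6: heading 186.0°; drift -8.1° → track 177.9°, groundspeed 101.1 kt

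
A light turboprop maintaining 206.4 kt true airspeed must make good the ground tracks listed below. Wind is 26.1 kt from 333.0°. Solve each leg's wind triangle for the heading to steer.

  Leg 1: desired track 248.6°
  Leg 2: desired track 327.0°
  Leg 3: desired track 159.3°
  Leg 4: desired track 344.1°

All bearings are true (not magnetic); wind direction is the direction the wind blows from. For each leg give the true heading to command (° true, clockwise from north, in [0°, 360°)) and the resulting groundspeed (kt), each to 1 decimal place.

Leg 1: heading=255.8°, groundspeed=202.2 kt
Leg 2: heading=327.8°, groundspeed=180.4 kt
Leg 3: heading=160.1°, groundspeed=232.3 kt
Leg 4: heading=342.7°, groundspeed=180.7 kt

Leg 1: desired track 248.6°; wind correction +7.2° → command heading 255.8°, groundspeed 202.2 kt
Leg 2: desired track 327.0°; wind correction +0.8° → command heading 327.8°, groundspeed 180.4 kt
Leg 3: desired track 159.3°; wind correction +0.8° → command heading 160.1°, groundspeed 232.3 kt
Leg 4: desired track 344.1°; wind correction -1.4° → command heading 342.7°, groundspeed 180.7 kt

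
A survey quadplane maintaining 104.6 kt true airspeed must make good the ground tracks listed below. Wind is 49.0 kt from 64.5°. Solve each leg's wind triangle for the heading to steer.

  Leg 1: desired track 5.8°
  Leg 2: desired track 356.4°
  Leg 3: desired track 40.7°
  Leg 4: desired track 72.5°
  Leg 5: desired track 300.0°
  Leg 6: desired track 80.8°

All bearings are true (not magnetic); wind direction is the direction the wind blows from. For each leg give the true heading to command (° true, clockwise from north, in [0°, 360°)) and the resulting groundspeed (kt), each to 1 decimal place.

Leg 1: desired track 5.8°; wind correction +23.6° → command heading 29.4°, groundspeed 70.4 kt
Leg 2: desired track 356.4°; wind correction +25.8° → command heading 22.2°, groundspeed 75.9 kt
Leg 3: desired track 40.7°; wind correction +10.9° → command heading 51.6°, groundspeed 57.9 kt
Leg 4: desired track 72.5°; wind correction -3.7° → command heading 68.8°, groundspeed 55.9 kt
Leg 5: desired track 300.0°; wind correction +22.7° → command heading 322.7°, groundspeed 124.2 kt
Leg 6: desired track 80.8°; wind correction -7.6° → command heading 73.2°, groundspeed 56.7 kt

Leg 1: heading=29.4°, groundspeed=70.4 kt
Leg 2: heading=22.2°, groundspeed=75.9 kt
Leg 3: heading=51.6°, groundspeed=57.9 kt
Leg 4: heading=68.8°, groundspeed=55.9 kt
Leg 5: heading=322.7°, groundspeed=124.2 kt
Leg 6: heading=73.2°, groundspeed=56.7 kt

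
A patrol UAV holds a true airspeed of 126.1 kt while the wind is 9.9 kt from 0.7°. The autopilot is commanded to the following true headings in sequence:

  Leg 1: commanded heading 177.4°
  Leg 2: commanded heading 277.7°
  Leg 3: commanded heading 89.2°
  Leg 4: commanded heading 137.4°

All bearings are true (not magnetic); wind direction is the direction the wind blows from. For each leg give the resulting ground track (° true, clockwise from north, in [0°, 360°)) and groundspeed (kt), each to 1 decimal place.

Leg 1: heading 177.4°; drift +0.2° → track 177.6°, groundspeed 136.0 kt
Leg 2: heading 277.7°; drift -4.5° → track 273.2°, groundspeed 125.3 kt
Leg 3: heading 89.2°; drift +4.5° → track 93.7°, groundspeed 126.2 kt
Leg 4: heading 137.4°; drift +2.9° → track 140.3°, groundspeed 133.5 kt

Leg 1: track=177.6°, groundspeed=136.0 kt
Leg 2: track=273.2°, groundspeed=125.3 kt
Leg 3: track=93.7°, groundspeed=126.2 kt
Leg 4: track=140.3°, groundspeed=133.5 kt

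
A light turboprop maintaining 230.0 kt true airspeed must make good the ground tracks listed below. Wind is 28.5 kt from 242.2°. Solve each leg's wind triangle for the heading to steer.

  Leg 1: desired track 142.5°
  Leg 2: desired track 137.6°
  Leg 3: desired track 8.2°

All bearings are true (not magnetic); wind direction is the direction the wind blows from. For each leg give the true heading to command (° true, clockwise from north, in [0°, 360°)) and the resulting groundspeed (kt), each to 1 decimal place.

Leg 1: heading=149.5°, groundspeed=233.1 kt
Leg 2: heading=144.5°, groundspeed=235.5 kt
Leg 3: heading=2.4°, groundspeed=245.6 kt

Leg 1: desired track 142.5°; wind correction +7.0° → command heading 149.5°, groundspeed 233.1 kt
Leg 2: desired track 137.6°; wind correction +6.9° → command heading 144.5°, groundspeed 235.5 kt
Leg 3: desired track 8.2°; wind correction -5.8° → command heading 2.4°, groundspeed 245.6 kt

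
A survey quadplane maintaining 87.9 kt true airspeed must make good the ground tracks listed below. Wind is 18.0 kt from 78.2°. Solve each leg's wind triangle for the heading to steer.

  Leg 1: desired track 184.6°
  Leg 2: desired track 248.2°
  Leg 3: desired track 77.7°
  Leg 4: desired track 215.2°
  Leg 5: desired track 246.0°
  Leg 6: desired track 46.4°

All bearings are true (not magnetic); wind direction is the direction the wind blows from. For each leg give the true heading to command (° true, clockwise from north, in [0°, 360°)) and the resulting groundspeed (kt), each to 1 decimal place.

Leg 1: heading=173.3°, groundspeed=91.3 kt
Leg 2: heading=246.2°, groundspeed=105.6 kt
Leg 3: heading=77.8°, groundspeed=69.9 kt
Leg 4: heading=207.2°, groundspeed=100.2 kt
Leg 5: heading=243.5°, groundspeed=105.4 kt
Leg 6: heading=52.6°, groundspeed=72.1 kt

Leg 1: desired track 184.6°; wind correction -11.3° → command heading 173.3°, groundspeed 91.3 kt
Leg 2: desired track 248.2°; wind correction -2.0° → command heading 246.2°, groundspeed 105.6 kt
Leg 3: desired track 77.7°; wind correction +0.1° → command heading 77.8°, groundspeed 69.9 kt
Leg 4: desired track 215.2°; wind correction -8.0° → command heading 207.2°, groundspeed 100.2 kt
Leg 5: desired track 246.0°; wind correction -2.5° → command heading 243.5°, groundspeed 105.4 kt
Leg 6: desired track 46.4°; wind correction +6.2° → command heading 52.6°, groundspeed 72.1 kt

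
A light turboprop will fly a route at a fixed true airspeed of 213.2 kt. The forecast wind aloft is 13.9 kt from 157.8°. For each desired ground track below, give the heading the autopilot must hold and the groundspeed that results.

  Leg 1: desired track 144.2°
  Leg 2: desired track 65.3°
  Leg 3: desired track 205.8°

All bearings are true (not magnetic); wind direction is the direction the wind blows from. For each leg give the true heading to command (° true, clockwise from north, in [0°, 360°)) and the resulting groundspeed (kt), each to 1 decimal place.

Leg 1: desired track 144.2°; wind correction +0.9° → command heading 145.1°, groundspeed 199.7 kt
Leg 2: desired track 65.3°; wind correction +3.7° → command heading 69.0°, groundspeed 213.4 kt
Leg 3: desired track 205.8°; wind correction -2.8° → command heading 203.0°, groundspeed 203.6 kt

Leg 1: heading=145.1°, groundspeed=199.7 kt
Leg 2: heading=69.0°, groundspeed=213.4 kt
Leg 3: heading=203.0°, groundspeed=203.6 kt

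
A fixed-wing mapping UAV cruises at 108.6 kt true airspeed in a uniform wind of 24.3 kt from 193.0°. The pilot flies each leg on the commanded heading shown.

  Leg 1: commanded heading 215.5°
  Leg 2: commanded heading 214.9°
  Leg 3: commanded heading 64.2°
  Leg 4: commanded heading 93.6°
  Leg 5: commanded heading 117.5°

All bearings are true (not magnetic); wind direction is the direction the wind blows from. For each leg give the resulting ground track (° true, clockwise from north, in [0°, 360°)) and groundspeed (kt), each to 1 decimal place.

Leg 1: heading 215.5°; drift +6.2° → track 221.7°, groundspeed 86.7 kt
Leg 2: heading 214.9°; drift +6.0° → track 220.9°, groundspeed 86.5 kt
Leg 3: heading 64.2°; drift -8.7° → track 55.5°, groundspeed 125.3 kt
Leg 4: heading 93.6°; drift -12.0° → track 81.6°, groundspeed 115.1 kt
Leg 5: heading 117.5°; drift -12.9° → track 104.6°, groundspeed 105.2 kt

Leg 1: track=221.7°, groundspeed=86.7 kt
Leg 2: track=220.9°, groundspeed=86.5 kt
Leg 3: track=55.5°, groundspeed=125.3 kt
Leg 4: track=81.6°, groundspeed=115.1 kt
Leg 5: track=104.6°, groundspeed=105.2 kt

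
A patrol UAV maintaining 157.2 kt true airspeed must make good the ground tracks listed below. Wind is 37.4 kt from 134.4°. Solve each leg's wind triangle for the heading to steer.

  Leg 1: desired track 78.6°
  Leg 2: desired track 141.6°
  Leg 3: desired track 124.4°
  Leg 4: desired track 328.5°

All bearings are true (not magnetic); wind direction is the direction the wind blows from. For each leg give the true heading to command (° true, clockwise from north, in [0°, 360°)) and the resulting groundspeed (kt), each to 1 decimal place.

Leg 1: desired track 78.6°; wind correction +11.3° → command heading 89.9°, groundspeed 133.1 kt
Leg 2: desired track 141.6°; wind correction -1.7° → command heading 139.9°, groundspeed 120.0 kt
Leg 3: desired track 124.4°; wind correction +2.4° → command heading 126.8°, groundspeed 120.2 kt
Leg 4: desired track 328.5°; wind correction +3.3° → command heading 331.8°, groundspeed 193.2 kt

Leg 1: heading=89.9°, groundspeed=133.1 kt
Leg 2: heading=139.9°, groundspeed=120.0 kt
Leg 3: heading=126.8°, groundspeed=120.2 kt
Leg 4: heading=331.8°, groundspeed=193.2 kt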